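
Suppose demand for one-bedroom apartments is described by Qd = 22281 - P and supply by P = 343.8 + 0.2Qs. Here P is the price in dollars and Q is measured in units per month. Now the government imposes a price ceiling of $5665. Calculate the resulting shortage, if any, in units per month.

0

Rearranging supply gives Qs = 5P - 1719. In a free market, 22281 - P = 5P - 1719 gives the equilibrium P* = 4000, Q* = 18281.
The ceiling of 5665 is above the equilibrium price 4000, so it is not binding; the market clears at P* = 4000, Q* = 18281.
Since the control does not bind, there is no shortage.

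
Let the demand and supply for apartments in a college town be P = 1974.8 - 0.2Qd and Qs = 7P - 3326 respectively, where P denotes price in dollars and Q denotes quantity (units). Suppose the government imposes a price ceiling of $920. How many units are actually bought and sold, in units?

3114

Rearranging demand gives Qd = 9874 - 5P. In a free market, 9874 - 5P = 7P - 3326 gives the equilibrium P* = 1100, Q* = 4374.
Since 920 < 1100, the ceiling is binding.
At P = 920: Qd = 9874 - 5·920 = 5274 and Qs = 7·920 - 3326 = 3114.
The quantity actually transacted is the short side, supply: 3114.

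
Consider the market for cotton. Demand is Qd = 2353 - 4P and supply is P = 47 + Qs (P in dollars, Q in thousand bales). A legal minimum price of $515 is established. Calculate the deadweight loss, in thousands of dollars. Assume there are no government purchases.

Rearranging supply gives Qs = P - 47. Setting quantity demanded equal to quantity supplied, 2353 - 4P = P - 47, gives P* = 480 and Q* = 433.
The floor of 515 is above the equilibrium price 480, so it binds.
At P = 515: Qd = 2353 - 4·515 = 293 and Qs = 515 - 47 = 468.
Quantity traded falls to 293. At Q = 293 the demand price is (2353 - 293)/4 = 515 and the supply price is 47 + 293 = 340.
Deadweight loss = ½ · (515 - 340) · (433 - 293) = ½ · 175 · 140 = 12250.

12250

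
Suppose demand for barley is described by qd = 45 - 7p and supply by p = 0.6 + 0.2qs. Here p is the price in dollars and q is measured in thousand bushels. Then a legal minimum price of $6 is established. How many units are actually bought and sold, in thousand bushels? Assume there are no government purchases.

Rearranging supply gives qs = 5p - 3. Equilibrium: 45 - 7p = 5p - 3, so 48 = 12p and p* = 4, q* = 17.
Since 6 > 4, the floor is binding.
At p = 6: qd = 45 - 7·6 = 3 and qs = 5·6 - 3 = 27.
The quantity actually transacted is the short side, demand: 3.

3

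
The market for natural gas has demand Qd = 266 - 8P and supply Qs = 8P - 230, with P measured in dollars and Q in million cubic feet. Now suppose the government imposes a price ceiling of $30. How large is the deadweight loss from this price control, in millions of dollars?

In a free market, 266 - 8P = 8P - 230 gives the equilibrium P* = 31, Q* = 18.
The ceiling of 30 is below the equilibrium price 31, so it binds.
At P = 30: Qd = 266 - 8·30 = 26 and Qs = 8·30 - 230 = 10.
Quantity traded falls to 10. At Q = 10 the demand price is (266 - 10)/8 = 32 and the supply price is (230 + 10)/8 = 30.
Deadweight loss = ½ · (32 - 30) · (18 - 10) = ½ · 2 · 8 = 8.

8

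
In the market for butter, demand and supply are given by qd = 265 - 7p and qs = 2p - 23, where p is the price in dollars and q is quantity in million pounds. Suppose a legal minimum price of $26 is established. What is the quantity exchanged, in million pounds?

Equilibrium: 265 - 7p = 2p - 23, so 288 = 9p and p* = 32, q* = 41.
The floor of 26 is below the equilibrium price 32, so it is not binding; the market clears at p* = 32, q* = 41.

41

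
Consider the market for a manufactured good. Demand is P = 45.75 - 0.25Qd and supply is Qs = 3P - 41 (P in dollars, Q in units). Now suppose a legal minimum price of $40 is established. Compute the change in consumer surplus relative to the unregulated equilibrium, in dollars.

Rearranging demand gives Qd = 183 - 4P. Without the control the market clears where 183 - 4P = 3P - 41, i.e. P* = 32 and Q* = 55.
Because the floor (40) lies above the market-clearing price, it is binding.
At P = 40: Qd = 183 - 4·40 = 23 and Qs = 3·40 - 41 = 79.
Consumer surplus without the control is ½ · (45.75 - 32) · 55 = 378.125.
With the floor, consumers buy 23 units at 40, so CS = ½ · (45.75 - 40) · 23 = 66.125.
Change in consumer surplus = 66.125 - 378.125 = -312.

-312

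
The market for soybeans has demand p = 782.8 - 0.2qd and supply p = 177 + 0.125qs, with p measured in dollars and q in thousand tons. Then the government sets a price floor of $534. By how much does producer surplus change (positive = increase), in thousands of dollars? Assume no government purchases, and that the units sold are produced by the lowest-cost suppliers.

Rearranging demand gives qd = 3914 - 5p; rearranging supply gives qs = 8p - 1416. Equilibrium: 3914 - 5p = 8p - 1416, so 5330 = 13p and p* = 410, q* = 1864.
The floor of 534 is above the equilibrium price 410, so it binds.
At p = 534: qd = 3914 - 5·534 = 1244 and qs = 8·534 - 1416 = 2856.
Producer surplus without the control is ½ · (410 - 177) · 1864 = 217156.
With the floor, 1244 units are sold at 534. The supply price at q = 1244 is 332.5, so PS = ½ · [(534 - 177) + (534 - 332.5)] · 1244 = 347387.
Change in producer surplus = 347387 - 217156 = 130231.

130231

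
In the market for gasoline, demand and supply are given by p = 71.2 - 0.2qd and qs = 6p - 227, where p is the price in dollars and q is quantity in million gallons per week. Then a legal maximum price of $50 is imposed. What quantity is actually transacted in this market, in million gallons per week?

73

Rearranging demand gives qd = 356 - 5p. Equilibrium: 356 - 5p = 6p - 227, so 583 = 11p and p* = 53, q* = 91.
Since 50 < 53, the ceiling is binding.
At p = 50: qd = 356 - 5·50 = 106 and qs = 6·50 - 227 = 73.
The quantity actually transacted is the short side, supply: 73.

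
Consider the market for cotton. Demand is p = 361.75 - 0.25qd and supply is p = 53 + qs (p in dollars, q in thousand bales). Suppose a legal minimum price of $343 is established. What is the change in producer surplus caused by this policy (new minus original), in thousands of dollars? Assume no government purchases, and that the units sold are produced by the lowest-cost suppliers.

-11567

Rearranging demand gives qd = 1447 - 4p; rearranging supply gives qs = p - 53. In a free market, 1447 - 4p = p - 53 gives the equilibrium p* = 300, q* = 247.
The floor of 343 is above the equilibrium price 300, so it binds.
At p = 343: qd = 1447 - 4·343 = 75 and qs = 343 - 53 = 290.
Producer surplus without the control is ½ · (300 - 53) · 247 = 30504.5.
With the floor, 75 units are sold at 343. The supply price at q = 75 is 128, so PS = ½ · [(343 - 53) + (343 - 128)] · 75 = 18937.5.
Change in producer surplus = 18937.5 - 30504.5 = -11567.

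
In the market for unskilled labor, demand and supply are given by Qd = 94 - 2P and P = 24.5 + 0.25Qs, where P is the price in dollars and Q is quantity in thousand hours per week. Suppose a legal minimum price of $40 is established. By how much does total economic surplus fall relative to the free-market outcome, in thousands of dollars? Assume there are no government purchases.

96

Rearranging supply gives Qs = 4P - 98. In a free market, 94 - 2P = 4P - 98 gives the equilibrium P* = 32, Q* = 30.
Since 40 > 32, the floor is binding.
At P = 40: Qd = 94 - 2·40 = 14 and Qs = 4·40 - 98 = 62.
Quantity traded falls to 14. At Q = 14 the demand price is (94 - 14)/2 = 40 and the supply price is (98 + 14)/4 = 28.
Deadweight loss = ½ · (40 - 28) · (30 - 14) = ½ · 12 · 16 = 96.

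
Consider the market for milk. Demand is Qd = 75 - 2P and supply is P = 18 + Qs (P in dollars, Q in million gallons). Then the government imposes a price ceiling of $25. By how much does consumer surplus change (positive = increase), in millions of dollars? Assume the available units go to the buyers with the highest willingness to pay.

Rearranging supply gives Qs = P - 18. Equilibrium: 75 - 2P = P - 18, so 93 = 3P and P* = 31, Q* = 13.
Because the ceiling (25) lies below the market-clearing price, it is binding.
At P = 25: Qd = 75 - 2·25 = 25 and Qs = 25 - 18 = 7.
Consumer surplus without the control is ½ · (37.5 - 31) · 13 = 42.25.
With the ceiling, 7 units are sold at 25 (assume they go to the highest-value buyers). The demand price at Q = 7 is 34, so CS = ½ · [(37.5 - 25) + (34 - 25)] · 7 = 75.25.
Change in consumer surplus = 75.25 - 42.25 = 33.

33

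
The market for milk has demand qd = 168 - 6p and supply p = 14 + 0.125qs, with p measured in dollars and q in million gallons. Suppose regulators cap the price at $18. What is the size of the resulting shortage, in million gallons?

28

Rearranging supply gives qs = 8p - 112. In a free market, 168 - 6p = 8p - 112 gives the equilibrium p* = 20, q* = 48.
The ceiling of 18 is below the equilibrium price 20, so it binds.
At p = 18: qd = 168 - 6·18 = 60 and qs = 8·18 - 112 = 32.
Shortage = qd - qs = 60 - 32 = 28.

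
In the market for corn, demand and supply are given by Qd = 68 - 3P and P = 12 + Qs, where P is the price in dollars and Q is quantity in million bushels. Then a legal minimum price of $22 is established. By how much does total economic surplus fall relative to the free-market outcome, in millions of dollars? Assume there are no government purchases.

Rearranging supply gives Qs = P - 12. Equilibrium: 68 - 3P = P - 12, so 80 = 4P and P* = 20, Q* = 8.
Because the floor (22) lies above the market-clearing price, it is binding.
At P = 22: Qd = 68 - 3·22 = 2 and Qs = 22 - 12 = 10.
Quantity traded falls to 2. At Q = 2 the demand price is (68 - 2)/3 = 22 and the supply price is 12 + 2 = 14.
Deadweight loss = ½ · (22 - 14) · (8 - 2) = ½ · 8 · 6 = 24.

24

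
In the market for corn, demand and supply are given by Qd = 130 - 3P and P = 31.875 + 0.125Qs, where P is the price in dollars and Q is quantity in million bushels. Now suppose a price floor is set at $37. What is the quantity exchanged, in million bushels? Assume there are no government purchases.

19

Rearranging supply gives Qs = 8P - 255. Setting quantity demanded equal to quantity supplied, 130 - 3P = 8P - 255, gives P* = 35 and Q* = 25.
The floor of 37 is above the equilibrium price 35, so it binds.
At P = 37: Qd = 130 - 3·37 = 19 and Qs = 8·37 - 255 = 41.
The quantity actually transacted is the short side, demand: 19.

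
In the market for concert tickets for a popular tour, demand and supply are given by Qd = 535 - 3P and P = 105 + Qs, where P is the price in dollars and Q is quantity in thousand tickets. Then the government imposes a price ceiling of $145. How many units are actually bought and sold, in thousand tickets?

40

Rearranging supply gives Qs = P - 105. Equilibrium: 535 - 3P = P - 105, so 640 = 4P and P* = 160, Q* = 55.
The ceiling of 145 is below the equilibrium price 160, so it binds.
At P = 145: Qd = 535 - 3·145 = 100 and Qs = 145 - 105 = 40.
The quantity actually transacted is the short side, supply: 40.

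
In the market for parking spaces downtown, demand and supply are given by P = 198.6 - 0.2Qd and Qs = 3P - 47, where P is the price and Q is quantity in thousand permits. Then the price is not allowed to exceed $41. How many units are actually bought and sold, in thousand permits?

Rearranging demand gives Qd = 993 - 5P. In a free market, 993 - 5P = 3P - 47 gives the equilibrium P* = 130, Q* = 343.
The ceiling of 41 is below the equilibrium price 130, so it binds.
At P = 41: Qd = 993 - 5·41 = 788 and Qs = 3·41 - 47 = 76.
The quantity actually transacted is the short side, supply: 76.

76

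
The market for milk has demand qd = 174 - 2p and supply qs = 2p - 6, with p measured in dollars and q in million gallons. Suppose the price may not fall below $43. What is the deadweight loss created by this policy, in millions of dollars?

In a free market, 174 - 2p = 2p - 6 gives the equilibrium p* = 45, q* = 84.
Since 43 is below p* = 45, the floor does not bind and the free-market outcome prevails.
Since the control does not bind, no trades are prevented and deadweight loss is zero.

0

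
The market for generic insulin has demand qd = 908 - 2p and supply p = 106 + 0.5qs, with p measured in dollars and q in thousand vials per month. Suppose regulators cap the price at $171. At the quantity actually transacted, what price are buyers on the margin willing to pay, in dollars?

389

Rearranging supply gives qs = 2p - 212. In a free market, 908 - 2p = 2p - 212 gives the equilibrium p* = 280, q* = 348.
Since 171 < 280, the ceiling is binding.
At p = 171: qd = 908 - 2·171 = 566 and qs = 2·171 - 212 = 130.
Only 130 units reach the market. On the demand curve, the marginal buyer's willingness to pay at q = 130 is (908 - 130)/2 = 389.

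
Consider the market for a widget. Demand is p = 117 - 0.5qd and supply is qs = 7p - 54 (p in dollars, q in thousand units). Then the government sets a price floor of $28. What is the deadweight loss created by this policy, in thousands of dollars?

0

Rearranging demand gives qd = 234 - 2p. Setting quantity demanded equal to quantity supplied, 234 - 2p = 7p - 54, gives p* = 32 and q* = 170.
The floor of 28 is below the equilibrium price 32, so it is not binding; the market clears at p* = 32, q* = 170.
Since the control does not bind, no trades are prevented and deadweight loss is zero.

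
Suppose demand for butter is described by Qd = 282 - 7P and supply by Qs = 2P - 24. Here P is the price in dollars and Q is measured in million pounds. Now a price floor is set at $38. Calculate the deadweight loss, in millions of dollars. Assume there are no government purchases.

In a free market, 282 - 7P = 2P - 24 gives the equilibrium P* = 34, Q* = 44.
Since 38 > 34, the floor is binding.
At P = 38: Qd = 282 - 7·38 = 16 and Qs = 2·38 - 24 = 52.
Quantity traded falls to 16. At Q = 16 the demand price is (282 - 16)/7 = 38 and the supply price is (24 + 16)/2 = 20.
Deadweight loss = ½ · (38 - 20) · (44 - 16) = ½ · 18 · 28 = 252.

252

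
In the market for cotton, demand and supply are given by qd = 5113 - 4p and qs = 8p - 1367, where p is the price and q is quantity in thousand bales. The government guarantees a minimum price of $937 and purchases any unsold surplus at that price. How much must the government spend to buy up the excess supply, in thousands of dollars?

Without the control the market clears where 5113 - 4p = 8p - 1367, i.e. p* = 540 and q* = 2953.
Since 937 > 540, the floor is binding.
At p = 937: qd = 5113 - 4·937 = 1365 and qs = 8·937 - 1367 = 6129.
Surplus = qs - qd = 4764.
Government expenditure = surplus × support price = 4764 × 937 = 4463868.

4463868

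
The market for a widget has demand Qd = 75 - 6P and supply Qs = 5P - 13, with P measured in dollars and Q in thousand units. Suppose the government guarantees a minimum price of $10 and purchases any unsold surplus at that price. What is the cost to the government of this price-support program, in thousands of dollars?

220

In a free market, 75 - 6P = 5P - 13 gives the equilibrium P* = 8, Q* = 27.
The floor of 10 is above the equilibrium price 8, so it binds.
At P = 10: Qd = 75 - 6·10 = 15 and Qs = 5·10 - 13 = 37.
Surplus = Qs - Qd = 22.
Government expenditure = surplus × support price = 22 × 10 = 220.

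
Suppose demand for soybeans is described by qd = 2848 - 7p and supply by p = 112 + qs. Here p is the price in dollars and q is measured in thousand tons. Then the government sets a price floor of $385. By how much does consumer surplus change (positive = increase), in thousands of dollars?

Rearranging supply gives qs = p - 112. Setting quantity demanded equal to quantity supplied, 2848 - 7p = p - 112, gives p* = 370 and q* = 258.
Since 385 > 370, the floor is binding.
At p = 385: qd = 2848 - 7·385 = 153 and qs = 385 - 112 = 273.
Consumer surplus without the control is ½ · (2848/7 - 370) · 258 = 33282/7.
With the floor, consumers buy 153 units at 385, so CS = ½ · (2848/7 - 385) · 153 = 23409/14.
Change in consumer surplus = 23409/14 - 33282/7 = -3082.5.

-3082.5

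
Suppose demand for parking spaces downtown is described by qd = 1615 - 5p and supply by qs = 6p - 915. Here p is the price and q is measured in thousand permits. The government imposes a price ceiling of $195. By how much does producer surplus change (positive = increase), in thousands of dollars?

-12600

Setting quantity demanded equal to quantity supplied, 1615 - 5p = 6p - 915, gives p* = 230 and q* = 465.
Since 195 < 230, the ceiling is binding.
At p = 195: qd = 1615 - 5·195 = 640 and qs = 6·195 - 915 = 255.
Producer surplus without the control is ½ · (230 - 152.5) · 465 = 18018.75.
With the ceiling, producers sell 255 units at 195, so PS = ½ · (195 - 152.5) · 255 = 5418.75.
Change in producer surplus = 5418.75 - 18018.75 = -12600.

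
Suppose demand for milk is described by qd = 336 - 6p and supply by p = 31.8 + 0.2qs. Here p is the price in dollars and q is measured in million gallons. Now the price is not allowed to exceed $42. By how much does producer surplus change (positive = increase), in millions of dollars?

-175.5

Rearranging supply gives qs = 5p - 159. Setting quantity demanded equal to quantity supplied, 336 - 6p = 5p - 159, gives p* = 45 and q* = 66.
Since 42 < 45, the ceiling is binding.
At p = 42: qd = 336 - 6·42 = 84 and qs = 5·42 - 159 = 51.
Producer surplus without the control is ½ · (45 - 31.8) · 66 = 435.6.
With the ceiling, producers sell 51 units at 42, so PS = ½ · (42 - 31.8) · 51 = 260.1.
Change in producer surplus = 260.1 - 435.6 = -175.5.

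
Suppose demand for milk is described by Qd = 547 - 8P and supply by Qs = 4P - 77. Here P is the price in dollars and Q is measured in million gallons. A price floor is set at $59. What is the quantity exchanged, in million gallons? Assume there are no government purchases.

75

Setting quantity demanded equal to quantity supplied, 547 - 8P = 4P - 77, gives P* = 52 and Q* = 131.
Since 59 > 52, the floor is binding.
At P = 59: Qd = 547 - 8·59 = 75 and Qs = 4·59 - 77 = 159.
The quantity actually transacted is the short side, demand: 75.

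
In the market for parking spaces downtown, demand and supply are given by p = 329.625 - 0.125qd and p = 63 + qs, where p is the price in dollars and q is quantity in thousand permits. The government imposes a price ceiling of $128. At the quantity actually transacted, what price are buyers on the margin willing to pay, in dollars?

321.5

Rearranging demand gives qd = 2637 - 8p; rearranging supply gives qs = p - 63. In a free market, 2637 - 8p = p - 63 gives the equilibrium p* = 300, q* = 237.
Since 128 < 300, the ceiling is binding.
At p = 128: qd = 2637 - 8·128 = 1613 and qs = 128 - 63 = 65.
Only 65 units reach the market. On the demand curve, the marginal buyer's willingness to pay at q = 65 is (2637 - 65)/8 = 321.5.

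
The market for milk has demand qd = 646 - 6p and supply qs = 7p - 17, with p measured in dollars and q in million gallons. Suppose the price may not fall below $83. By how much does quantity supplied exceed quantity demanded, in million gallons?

Setting quantity demanded equal to quantity supplied, 646 - 6p = 7p - 17, gives p* = 51 and q* = 340.
Because the floor (83) lies above the market-clearing price, it is binding.
At p = 83: qd = 646 - 6·83 = 148 and qs = 7·83 - 17 = 564.
Surplus = qs - qd = 564 - 148 = 416.

416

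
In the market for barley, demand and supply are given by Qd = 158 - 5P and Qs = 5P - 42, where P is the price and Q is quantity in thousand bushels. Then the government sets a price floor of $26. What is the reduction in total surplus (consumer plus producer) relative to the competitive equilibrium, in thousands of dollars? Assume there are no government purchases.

Equilibrium: 158 - 5P = 5P - 42, so 200 = 10P and P* = 20, Q* = 58.
Because the floor (26) lies above the market-clearing price, it is binding.
At P = 26: Qd = 158 - 5·26 = 28 and Qs = 5·26 - 42 = 88.
Quantity traded falls to 28. At Q = 28 the demand price is (158 - 28)/5 = 26 and the supply price is (42 + 28)/5 = 14.
Deadweight loss = ½ · (26 - 14) · (58 - 28) = ½ · 12 · 30 = 180.

180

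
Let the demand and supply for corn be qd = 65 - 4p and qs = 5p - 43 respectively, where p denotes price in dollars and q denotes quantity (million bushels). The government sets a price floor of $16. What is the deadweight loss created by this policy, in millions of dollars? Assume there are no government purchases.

57.6

In a free market, 65 - 4p = 5p - 43 gives the equilibrium p* = 12, q* = 17.
Since 16 > 12, the floor is binding.
At p = 16: qd = 65 - 4·16 = 1 and qs = 5·16 - 43 = 37.
Quantity traded falls to 1. At q = 1 the demand price is (65 - 1)/4 = 16 and the supply price is (43 + 1)/5 = 8.8.
Deadweight loss = ½ · (16 - 8.8) · (17 - 1) = ½ · 7.2 · 16 = 57.6.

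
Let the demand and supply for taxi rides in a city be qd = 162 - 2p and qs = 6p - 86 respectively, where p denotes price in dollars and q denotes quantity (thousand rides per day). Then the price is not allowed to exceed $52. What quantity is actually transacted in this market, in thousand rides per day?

100

Equilibrium: 162 - 2p = 6p - 86, so 248 = 8p and p* = 31, q* = 100.
The ceiling of 52 is above the equilibrium price 31, so it is not binding; the market clears at p* = 31, q* = 100.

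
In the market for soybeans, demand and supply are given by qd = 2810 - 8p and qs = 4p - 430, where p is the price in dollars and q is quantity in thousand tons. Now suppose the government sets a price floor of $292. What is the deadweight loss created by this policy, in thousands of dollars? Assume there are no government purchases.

5808

In a free market, 2810 - 8p = 4p - 430 gives the equilibrium p* = 270, q* = 650.
Since 292 > 270, the floor is binding.
At p = 292: qd = 2810 - 8·292 = 474 and qs = 4·292 - 430 = 738.
Quantity traded falls to 474. At q = 474 the demand price is (2810 - 474)/8 = 292 and the supply price is (430 + 474)/4 = 226.
Deadweight loss = ½ · (292 - 226) · (650 - 474) = ½ · 66 · 176 = 5808.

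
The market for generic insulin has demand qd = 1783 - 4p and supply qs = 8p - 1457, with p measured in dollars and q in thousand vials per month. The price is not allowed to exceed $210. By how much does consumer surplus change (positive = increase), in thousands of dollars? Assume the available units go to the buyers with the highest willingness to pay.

Without the control the market clears where 1783 - 4p = 8p - 1457, i.e. p* = 270 and q* = 703.
The ceiling of 210 is below the equilibrium price 270, so it binds.
At p = 210: qd = 1783 - 4·210 = 943 and qs = 8·210 - 1457 = 223.
Consumer surplus without the control is ½ · (445.75 - 270) · 703 = 61776.125.
With the ceiling, 223 units are sold at 210 (assume they go to the highest-value buyers). The demand price at q = 223 is 390, so CS = ½ · [(445.75 - 210) + (390 - 210)] · 223 = 46356.125.
Change in consumer surplus = 46356.125 - 61776.125 = -15420.

-15420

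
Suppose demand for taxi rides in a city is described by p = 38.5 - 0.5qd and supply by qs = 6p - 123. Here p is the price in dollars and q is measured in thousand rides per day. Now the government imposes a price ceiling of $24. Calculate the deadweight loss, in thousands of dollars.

Rearranging demand gives qd = 77 - 2p. Without the control the market clears where 77 - 2p = 6p - 123, i.e. p* = 25 and q* = 27.
Since 24 < 25, the ceiling is binding.
At p = 24: qd = 77 - 2·24 = 29 and qs = 6·24 - 123 = 21.
Quantity traded falls to 21. At q = 21 the demand price is (77 - 21)/2 = 28 and the supply price is (123 + 21)/6 = 24.
Deadweight loss = ½ · (28 - 24) · (27 - 21) = ½ · 4 · 6 = 12.

12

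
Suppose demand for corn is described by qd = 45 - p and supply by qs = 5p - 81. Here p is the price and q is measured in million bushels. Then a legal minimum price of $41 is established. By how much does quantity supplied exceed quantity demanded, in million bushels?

120

In a free market, 45 - p = 5p - 81 gives the equilibrium p* = 21, q* = 24.
Because the floor (41) lies above the market-clearing price, it is binding.
At p = 41: qd = 45 - 41 = 4 and qs = 5·41 - 81 = 124.
Surplus = qs - qd = 124 - 4 = 120.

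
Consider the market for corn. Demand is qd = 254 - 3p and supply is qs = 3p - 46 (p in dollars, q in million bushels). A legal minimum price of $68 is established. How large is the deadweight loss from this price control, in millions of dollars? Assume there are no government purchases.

Setting quantity demanded equal to quantity supplied, 254 - 3p = 3p - 46, gives p* = 50 and q* = 104.
The floor of 68 is above the equilibrium price 50, so it binds.
At p = 68: qd = 254 - 3·68 = 50 and qs = 3·68 - 46 = 158.
Quantity traded falls to 50. At q = 50 the demand price is (254 - 50)/3 = 68 and the supply price is (46 + 50)/3 = 32.
Deadweight loss = ½ · (68 - 32) · (104 - 50) = ½ · 36 · 54 = 972.

972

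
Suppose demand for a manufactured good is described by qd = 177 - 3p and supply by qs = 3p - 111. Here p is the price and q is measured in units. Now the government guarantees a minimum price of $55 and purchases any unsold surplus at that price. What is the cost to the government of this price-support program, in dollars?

Setting quantity demanded equal to quantity supplied, 177 - 3p = 3p - 111, gives p* = 48 and q* = 33.
Since 55 > 48, the floor is binding.
At p = 55: qd = 177 - 3·55 = 12 and qs = 3·55 - 111 = 54.
Surplus = qs - qd = 42.
Government expenditure = surplus × support price = 42 × 55 = 2310.

2310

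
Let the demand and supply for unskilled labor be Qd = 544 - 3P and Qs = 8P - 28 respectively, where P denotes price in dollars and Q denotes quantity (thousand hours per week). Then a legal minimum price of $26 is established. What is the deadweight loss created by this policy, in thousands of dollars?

0

Equilibrium: 544 - 3P = 8P - 28, so 572 = 11P and P* = 52, Q* = 388.
Since 26 is below P* = 52, the floor does not bind and the free-market outcome prevails.
Since the control does not bind, no trades are prevented and deadweight loss is zero.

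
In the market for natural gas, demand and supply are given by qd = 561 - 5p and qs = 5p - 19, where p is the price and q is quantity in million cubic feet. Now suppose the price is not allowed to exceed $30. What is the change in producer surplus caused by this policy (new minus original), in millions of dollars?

Without the control the market clears where 561 - 5p = 5p - 19, i.e. p* = 58 and q* = 271.
Since 30 < 58, the ceiling is binding.
At p = 30: qd = 561 - 5·30 = 411 and qs = 5·30 - 19 = 131.
Producer surplus without the control is ½ · (58 - 3.8) · 271 = 7344.1.
With the ceiling, producers sell 131 units at 30, so PS = ½ · (30 - 3.8) · 131 = 1716.1.
Change in producer surplus = 1716.1 - 7344.1 = -5628.

-5628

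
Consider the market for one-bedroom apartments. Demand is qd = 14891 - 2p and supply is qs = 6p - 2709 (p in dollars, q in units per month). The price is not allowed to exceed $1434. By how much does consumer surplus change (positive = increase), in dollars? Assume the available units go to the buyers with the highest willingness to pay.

-765234

Setting quantity demanded equal to quantity supplied, 14891 - 2p = 6p - 2709, gives p* = 2200 and q* = 10491.
The ceiling of 1434 is below the equilibrium price 2200, so it binds.
At p = 1434: qd = 14891 - 2·1434 = 12023 and qs = 6·1434 - 2709 = 5895.
Consumer surplus without the control is ½ · (7445.5 - 2200) · 10491 = 27515270.25.
With the ceiling, 5895 units are sold at 1434 (assume they go to the highest-value buyers). The demand price at q = 5895 is 4498, so CS = ½ · [(7445.5 - 1434) + (4498 - 1434)] · 5895 = 26750036.25.
Change in consumer surplus = 26750036.25 - 27515270.25 = -765234.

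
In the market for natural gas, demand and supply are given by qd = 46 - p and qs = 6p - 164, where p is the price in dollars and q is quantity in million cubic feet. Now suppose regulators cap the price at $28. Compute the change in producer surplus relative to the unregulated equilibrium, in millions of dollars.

-20

Setting quantity demanded equal to quantity supplied, 46 - p = 6p - 164, gives p* = 30 and q* = 16.
The ceiling of 28 is below the equilibrium price 30, so it binds.
At p = 28: qd = 46 - 28 = 18 and qs = 6·28 - 164 = 4.
Producer surplus without the control is ½ · (30 - 82/3) · 16 = 64/3.
With the ceiling, producers sell 4 units at 28, so PS = ½ · (28 - 82/3) · 4 = 4/3.
Change in producer surplus = 4/3 - 64/3 = -20.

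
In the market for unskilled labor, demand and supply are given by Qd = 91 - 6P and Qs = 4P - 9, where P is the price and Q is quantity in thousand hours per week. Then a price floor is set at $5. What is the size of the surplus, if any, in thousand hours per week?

Setting quantity demanded equal to quantity supplied, 91 - 6P = 4P - 9, gives P* = 10 and Q* = 31.
Since 5 is below P* = 10, the floor does not bind and the free-market outcome prevails.
Since the control does not bind, there is no surplus.

0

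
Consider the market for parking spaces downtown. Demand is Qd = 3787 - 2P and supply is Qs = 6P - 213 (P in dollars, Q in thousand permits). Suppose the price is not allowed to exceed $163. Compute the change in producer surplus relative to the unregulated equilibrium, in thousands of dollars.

-598512

Equilibrium: 3787 - 2P = 6P - 213, so 4000 = 8P and P* = 500, Q* = 2787.
Since 163 < 500, the ceiling is binding.
At P = 163: Qd = 3787 - 2·163 = 3461 and Qs = 6·163 - 213 = 765.
Producer surplus without the control is ½ · (500 - 35.5) · 2787 = 647280.75.
With the ceiling, producers sell 765 units at 163, so PS = ½ · (163 - 35.5) · 765 = 48768.75.
Change in producer surplus = 48768.75 - 647280.75 = -598512.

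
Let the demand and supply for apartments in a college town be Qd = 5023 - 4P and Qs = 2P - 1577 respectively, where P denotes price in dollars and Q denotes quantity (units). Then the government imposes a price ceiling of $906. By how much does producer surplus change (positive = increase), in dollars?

In a free market, 5023 - 4P = 2P - 1577 gives the equilibrium P* = 1100, Q* = 623.
Since 906 < 1100, the ceiling is binding.
At P = 906: Qd = 5023 - 4·906 = 1399 and Qs = 2·906 - 1577 = 235.
Producer surplus without the control is ½ · (1100 - 788.5) · 623 = 97032.25.
With the ceiling, producers sell 235 units at 906, so PS = ½ · (906 - 788.5) · 235 = 13806.25.
Change in producer surplus = 13806.25 - 97032.25 = -83226.

-83226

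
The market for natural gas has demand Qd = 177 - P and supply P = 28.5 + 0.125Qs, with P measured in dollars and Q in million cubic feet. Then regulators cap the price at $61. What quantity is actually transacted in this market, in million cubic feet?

132

Rearranging supply gives Qs = 8P - 228. Setting quantity demanded equal to quantity supplied, 177 - P = 8P - 228, gives P* = 45 and Q* = 132.
The ceiling of 61 is above the equilibrium price 45, so it is not binding; the market clears at P* = 45, Q* = 132.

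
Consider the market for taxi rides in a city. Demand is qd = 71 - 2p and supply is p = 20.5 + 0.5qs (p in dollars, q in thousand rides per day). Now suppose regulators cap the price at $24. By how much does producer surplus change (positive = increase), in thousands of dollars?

-44

Rearranging supply gives qs = 2p - 41. In a free market, 71 - 2p = 2p - 41 gives the equilibrium p* = 28, q* = 15.
Since 24 < 28, the ceiling is binding.
At p = 24: qd = 71 - 2·24 = 23 and qs = 2·24 - 41 = 7.
Producer surplus without the control is ½ · (28 - 20.5) · 15 = 56.25.
With the ceiling, producers sell 7 units at 24, so PS = ½ · (24 - 20.5) · 7 = 12.25.
Change in producer surplus = 12.25 - 56.25 = -44.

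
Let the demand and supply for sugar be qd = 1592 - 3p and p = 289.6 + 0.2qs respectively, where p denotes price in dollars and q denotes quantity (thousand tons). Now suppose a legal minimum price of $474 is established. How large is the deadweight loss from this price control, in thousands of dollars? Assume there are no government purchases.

Rearranging supply gives qs = 5p - 1448. In a free market, 1592 - 3p = 5p - 1448 gives the equilibrium p* = 380, q* = 452.
Because the floor (474) lies above the market-clearing price, it is binding.
At p = 474: qd = 1592 - 3·474 = 170 and qs = 5·474 - 1448 = 922.
Quantity traded falls to 170. At q = 170 the demand price is (1592 - 170)/3 = 474 and the supply price is (1448 + 170)/5 = 323.6.
Deadweight loss = ½ · (474 - 323.6) · (452 - 170) = ½ · 150.4 · 282 = 21206.4.

21206.4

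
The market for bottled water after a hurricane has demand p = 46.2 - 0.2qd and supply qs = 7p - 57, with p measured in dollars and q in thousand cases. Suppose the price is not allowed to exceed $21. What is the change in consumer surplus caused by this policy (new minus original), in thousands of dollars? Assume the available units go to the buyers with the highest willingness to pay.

Rearranging demand gives qd = 231 - 5p. Setting quantity demanded equal to quantity supplied, 231 - 5p = 7p - 57, gives p* = 24 and q* = 111.
The ceiling of 21 is below the equilibrium price 24, so it binds.
At p = 21: qd = 231 - 5·21 = 126 and qs = 7·21 - 57 = 90.
Consumer surplus without the control is ½ · (46.2 - 24) · 111 = 1232.1.
With the ceiling, 90 units are sold at 21 (assume they go to the highest-value buyers). The demand price at q = 90 is 28.2, so CS = ½ · [(46.2 - 21) + (28.2 - 21)] · 90 = 1458.
Change in consumer surplus = 1458 - 1232.1 = 225.9.

225.9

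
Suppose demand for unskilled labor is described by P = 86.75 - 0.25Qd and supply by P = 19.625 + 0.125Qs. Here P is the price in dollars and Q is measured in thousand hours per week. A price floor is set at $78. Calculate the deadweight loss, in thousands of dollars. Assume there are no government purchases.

Rearranging demand gives Qd = 347 - 4P; rearranging supply gives Qs = 8P - 157. Equilibrium: 347 - 4P = 8P - 157, so 504 = 12P and P* = 42, Q* = 179.
Because the floor (78) lies above the market-clearing price, it is binding.
At P = 78: Qd = 347 - 4·78 = 35 and Qs = 8·78 - 157 = 467.
Quantity traded falls to 35. At Q = 35 the demand price is (347 - 35)/4 = 78 and the supply price is (157 + 35)/8 = 24.
Deadweight loss = ½ · (78 - 24) · (179 - 35) = ½ · 54 · 144 = 3888.

3888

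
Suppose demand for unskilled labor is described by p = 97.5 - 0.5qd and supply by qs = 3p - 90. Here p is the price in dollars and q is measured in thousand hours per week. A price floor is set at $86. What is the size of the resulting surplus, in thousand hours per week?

Rearranging demand gives qd = 195 - 2p. Without the control the market clears where 195 - 2p = 3p - 90, i.e. p* = 57 and q* = 81.
Since 86 > 57, the floor is binding.
At p = 86: qd = 195 - 2·86 = 23 and qs = 3·86 - 90 = 168.
Surplus = qs - qd = 168 - 23 = 145.

145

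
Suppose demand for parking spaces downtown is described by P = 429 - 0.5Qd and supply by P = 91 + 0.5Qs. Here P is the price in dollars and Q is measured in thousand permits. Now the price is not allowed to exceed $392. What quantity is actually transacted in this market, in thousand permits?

Rearranging demand gives Qd = 858 - 2P; rearranging supply gives Qs = 2P - 182. Setting quantity demanded equal to quantity supplied, 858 - 2P = 2P - 182, gives P* = 260 and Q* = 338.
The ceiling of 392 is above the equilibrium price 260, so it is not binding; the market clears at P* = 260, Q* = 338.

338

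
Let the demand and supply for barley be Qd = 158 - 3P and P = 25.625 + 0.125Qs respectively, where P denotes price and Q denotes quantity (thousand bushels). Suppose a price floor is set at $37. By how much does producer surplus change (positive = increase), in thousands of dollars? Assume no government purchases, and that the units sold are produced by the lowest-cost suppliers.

Rearranging supply gives Qs = 8P - 205. Without the control the market clears where 158 - 3P = 8P - 205, i.e. P* = 33 and Q* = 59.
The floor of 37 is above the equilibrium price 33, so it binds.
At P = 37: Qd = 158 - 3·37 = 47 and Qs = 8·37 - 205 = 91.
Producer surplus without the control is ½ · (33 - 25.625) · 59 = 217.5625.
With the floor, 47 units are sold at 37. The supply price at Q = 47 is 31.5, so PS = ½ · [(37 - 25.625) + (37 - 31.5)] · 47 = 396.5625.
Change in producer surplus = 396.5625 - 217.5625 = 179.

179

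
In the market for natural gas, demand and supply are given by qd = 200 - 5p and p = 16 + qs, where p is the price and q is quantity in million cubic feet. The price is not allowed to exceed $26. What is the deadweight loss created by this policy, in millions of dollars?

60

Rearranging supply gives qs = p - 16. Setting quantity demanded equal to quantity supplied, 200 - 5p = p - 16, gives p* = 36 and q* = 20.
The ceiling of 26 is below the equilibrium price 36, so it binds.
At p = 26: qd = 200 - 5·26 = 70 and qs = 26 - 16 = 10.
Quantity traded falls to 10. At q = 10 the demand price is (200 - 10)/5 = 38 and the supply price is 16 + 10 = 26.
Deadweight loss = ½ · (38 - 26) · (20 - 10) = ½ · 12 · 10 = 60.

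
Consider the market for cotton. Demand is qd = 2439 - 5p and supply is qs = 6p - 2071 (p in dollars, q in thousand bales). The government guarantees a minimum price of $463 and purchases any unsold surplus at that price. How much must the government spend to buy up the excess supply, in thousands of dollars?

Equilibrium: 2439 - 5p = 6p - 2071, so 4510 = 11p and p* = 410, q* = 389.
Because the floor (463) lies above the market-clearing price, it is binding.
At p = 463: qd = 2439 - 5·463 = 124 and qs = 6·463 - 2071 = 707.
Surplus = qs - qd = 583.
Government expenditure = surplus × support price = 583 × 463 = 269929.

269929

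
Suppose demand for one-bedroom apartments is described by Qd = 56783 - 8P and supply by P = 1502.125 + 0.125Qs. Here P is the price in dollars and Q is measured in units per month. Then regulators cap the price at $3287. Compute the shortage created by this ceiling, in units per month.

16208

Rearranging supply gives Qs = 8P - 12017. Without the control the market clears where 56783 - 8P = 8P - 12017, i.e. P* = 4300 and Q* = 22383.
The ceiling of 3287 is below the equilibrium price 4300, so it binds.
At P = 3287: Qd = 56783 - 8·3287 = 30487 and Qs = 8·3287 - 12017 = 14279.
Shortage = Qd - Qs = 30487 - 14279 = 16208.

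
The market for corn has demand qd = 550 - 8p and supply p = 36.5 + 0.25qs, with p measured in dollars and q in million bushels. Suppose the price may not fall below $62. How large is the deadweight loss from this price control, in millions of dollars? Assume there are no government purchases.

Rearranging supply gives qs = 4p - 146. Equilibrium: 550 - 8p = 4p - 146, so 696 = 12p and p* = 58, q* = 86.
Since 62 > 58, the floor is binding.
At p = 62: qd = 550 - 8·62 = 54 and qs = 4·62 - 146 = 102.
Quantity traded falls to 54. At q = 54 the demand price is (550 - 54)/8 = 62 and the supply price is (146 + 54)/4 = 50.
Deadweight loss = ½ · (62 - 50) · (86 - 54) = ½ · 12 · 32 = 192.

192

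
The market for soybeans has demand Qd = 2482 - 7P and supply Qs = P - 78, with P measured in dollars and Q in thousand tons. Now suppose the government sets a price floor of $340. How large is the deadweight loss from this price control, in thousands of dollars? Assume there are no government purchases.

11200

Equilibrium: 2482 - 7P = P - 78, so 2560 = 8P and P* = 320, Q* = 242.
Because the floor (340) lies above the market-clearing price, it is binding.
At P = 340: Qd = 2482 - 7·340 = 102 and Qs = 340 - 78 = 262.
Quantity traded falls to 102. At Q = 102 the demand price is (2482 - 102)/7 = 340 and the supply price is 78 + 102 = 180.
Deadweight loss = ½ · (340 - 180) · (242 - 102) = ½ · 160 · 140 = 11200.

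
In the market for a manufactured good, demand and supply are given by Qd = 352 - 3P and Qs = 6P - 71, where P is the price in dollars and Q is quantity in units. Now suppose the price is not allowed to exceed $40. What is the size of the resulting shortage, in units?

63

Equilibrium: 352 - 3P = 6P - 71, so 423 = 9P and P* = 47, Q* = 211.
Since 40 < 47, the ceiling is binding.
At P = 40: Qd = 352 - 3·40 = 232 and Qs = 6·40 - 71 = 169.
Shortage = Qd - Qs = 232 - 169 = 63.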